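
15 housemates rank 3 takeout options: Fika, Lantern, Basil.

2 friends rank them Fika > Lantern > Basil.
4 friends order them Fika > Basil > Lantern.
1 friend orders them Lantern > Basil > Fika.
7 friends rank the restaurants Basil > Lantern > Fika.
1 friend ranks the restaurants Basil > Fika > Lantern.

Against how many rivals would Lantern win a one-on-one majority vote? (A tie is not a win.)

Lantern against each rival (15 friends):
Lantern vs Fika: Lantern preferred on 1+7 = 8 ballots; Lantern wins 8–7.
Lantern vs Basil: Basil, 12–3.
Lantern beats Fika; loses to Basil — 1 pairwise win.

1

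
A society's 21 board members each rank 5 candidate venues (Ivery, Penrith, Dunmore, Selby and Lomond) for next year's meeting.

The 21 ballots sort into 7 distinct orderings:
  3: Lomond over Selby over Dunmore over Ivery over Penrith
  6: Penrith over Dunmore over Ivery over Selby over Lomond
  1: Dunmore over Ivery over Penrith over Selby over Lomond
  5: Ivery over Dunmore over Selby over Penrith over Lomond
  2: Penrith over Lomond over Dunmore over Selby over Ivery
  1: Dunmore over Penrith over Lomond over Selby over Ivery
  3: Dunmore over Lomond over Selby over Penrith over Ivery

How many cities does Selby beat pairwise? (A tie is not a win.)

2

Selby against each rival (21 organisers):
Selby vs Ivery: 9 to 12, Ivery.
Selby vs Penrith: Selby preferred on 3+5+3 = 11 ballots; Selby wins 11–10.
Selby–Dunmore: Dunmore 18–3.
Selby vs Lomond: Selby wins 12–9.
Selby beats Penrith, Lomond; loses to Ivery, Dunmore — 2 pairwise wins.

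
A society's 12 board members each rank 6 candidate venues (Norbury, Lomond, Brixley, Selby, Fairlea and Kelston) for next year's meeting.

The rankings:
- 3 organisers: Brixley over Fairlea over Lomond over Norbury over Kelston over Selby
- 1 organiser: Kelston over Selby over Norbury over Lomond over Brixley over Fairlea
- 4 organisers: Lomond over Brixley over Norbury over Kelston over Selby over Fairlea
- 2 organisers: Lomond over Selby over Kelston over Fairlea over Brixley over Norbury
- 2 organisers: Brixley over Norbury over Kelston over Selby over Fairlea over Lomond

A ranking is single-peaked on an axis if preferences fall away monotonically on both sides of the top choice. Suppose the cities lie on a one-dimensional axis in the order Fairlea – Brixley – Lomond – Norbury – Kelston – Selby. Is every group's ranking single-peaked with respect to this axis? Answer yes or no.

Axis positions: Fairlea=1, Brixley=2, Lomond=3, Norbury=4, Kelston=5, Selby=6.
Group 1 (peak Brixley at position 2): ranking walks positions 2-1-3-4-5-6, expanding outward from the peak — single-peaked.
Group 2 (peak Kelston at position 5): ranking walks positions 5-6-4-3-2-1, expanding outward from the peak — single-peaked.
Group 3 (peak Lomond at position 3): ranking walks positions 3-2-4-5-6-1, expanding outward from the peak — single-peaked.
Group 4: ranking walks positions 3-6-5-1-2-4; Selby is ranked above Norbury even though Norbury lies between Selby and the peak Lomond on the axis — preferences dip and rise again. Not single-peaked.
Group 5: ranking walks positions 2-4-5-6-1-3; Norbury is ranked above Lomond even though Lomond lies between Norbury and the peak Brixley on the axis — preferences dip and rise again. Not single-peaked.
Group 4 violates single-peakedness, so the profile is not single-peaked on this axis.

no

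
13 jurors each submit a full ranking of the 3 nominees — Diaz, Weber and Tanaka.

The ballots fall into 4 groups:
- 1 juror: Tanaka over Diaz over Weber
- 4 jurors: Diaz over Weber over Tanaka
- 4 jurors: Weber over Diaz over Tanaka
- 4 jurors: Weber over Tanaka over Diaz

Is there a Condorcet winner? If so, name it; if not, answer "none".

Pairwise majorities:
Diaz vs Weber: Diaz preferred on 1+4 = 5 ballots; Weber wins 8–5.
Diaz vs Tanaka: Diaz preferred on 4+4 = 8 ballots; Diaz wins 8–5.
Weber vs Tanaka: Weber is ranked higher on 4+4+4 = 12 ballots, Tanaka on 1. Weber wins 12–1.
Only Weber has no losses; Weber is the Condorcet winner.

Weber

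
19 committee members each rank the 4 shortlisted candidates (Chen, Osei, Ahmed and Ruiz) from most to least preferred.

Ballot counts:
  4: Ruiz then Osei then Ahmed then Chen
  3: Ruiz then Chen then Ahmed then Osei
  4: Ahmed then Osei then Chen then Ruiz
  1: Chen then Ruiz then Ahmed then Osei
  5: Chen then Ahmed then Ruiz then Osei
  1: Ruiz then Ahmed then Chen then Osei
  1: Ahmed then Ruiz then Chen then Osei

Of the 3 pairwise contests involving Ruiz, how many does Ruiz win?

Ruiz against each rival (19 committee members):
Ruiz–Chen: Chen 10–9.
Ruiz vs Osei: Ruiz is ranked higher on 4+3+1+5+1+1 = 15 ballots, Osei on 4. Ruiz wins 15–4.
Ruiz vs Ahmed: Ahmed, 10–9.
Ruiz beats Osei; loses to Chen, Ahmed — 1 pairwise win.

1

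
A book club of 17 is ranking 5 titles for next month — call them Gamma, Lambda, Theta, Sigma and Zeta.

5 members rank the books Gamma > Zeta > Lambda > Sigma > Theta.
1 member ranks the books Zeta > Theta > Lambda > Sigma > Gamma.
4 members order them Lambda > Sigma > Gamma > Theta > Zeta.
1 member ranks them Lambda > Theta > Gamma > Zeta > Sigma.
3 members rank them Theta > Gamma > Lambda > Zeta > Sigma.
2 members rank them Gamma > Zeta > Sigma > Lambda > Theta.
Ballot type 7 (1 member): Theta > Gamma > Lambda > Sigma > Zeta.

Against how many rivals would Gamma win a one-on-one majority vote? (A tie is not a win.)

Gamma against each rival (17 members):
Gamma vs Lambda: Gamma wins 11–6.
Gamma–Theta: Gamma 11–6.
Gamma–Sigma: Gamma 12–5.
Gamma–Zeta: Gamma 16–1.
Gamma beats Lambda, Theta, Sigma, Zeta — 4 pairwise wins.

4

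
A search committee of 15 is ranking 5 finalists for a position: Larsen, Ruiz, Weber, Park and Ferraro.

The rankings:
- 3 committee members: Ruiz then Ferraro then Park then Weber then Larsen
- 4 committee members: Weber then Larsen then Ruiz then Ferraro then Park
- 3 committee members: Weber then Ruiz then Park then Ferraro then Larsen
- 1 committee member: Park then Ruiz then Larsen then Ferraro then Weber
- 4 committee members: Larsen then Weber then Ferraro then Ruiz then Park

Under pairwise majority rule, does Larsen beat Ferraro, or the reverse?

Ballots ranking Larsen above Ferraro: 4 + 1 + 4 = 9.
Ballots ranking Ferraro above Larsen: 15 − 9 = 6.
Larsen wins the head-to-head 9–6.

Larsen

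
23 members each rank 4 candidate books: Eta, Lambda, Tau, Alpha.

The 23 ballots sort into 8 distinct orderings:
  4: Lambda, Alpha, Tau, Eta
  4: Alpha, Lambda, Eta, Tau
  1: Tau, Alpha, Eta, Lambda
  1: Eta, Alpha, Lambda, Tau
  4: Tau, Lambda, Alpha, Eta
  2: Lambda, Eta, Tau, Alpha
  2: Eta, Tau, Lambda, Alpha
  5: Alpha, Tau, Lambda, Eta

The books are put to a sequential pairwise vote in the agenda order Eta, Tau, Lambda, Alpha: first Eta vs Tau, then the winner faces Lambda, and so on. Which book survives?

Round 1: Eta vs Tau — 9–14, Tau advances.
Round 2: Tau vs Lambda — 12–11, Tau advances.
Round 3: Tau vs Alpha — 9–14, Alpha advances.
The agenda winner is Alpha.

Alpha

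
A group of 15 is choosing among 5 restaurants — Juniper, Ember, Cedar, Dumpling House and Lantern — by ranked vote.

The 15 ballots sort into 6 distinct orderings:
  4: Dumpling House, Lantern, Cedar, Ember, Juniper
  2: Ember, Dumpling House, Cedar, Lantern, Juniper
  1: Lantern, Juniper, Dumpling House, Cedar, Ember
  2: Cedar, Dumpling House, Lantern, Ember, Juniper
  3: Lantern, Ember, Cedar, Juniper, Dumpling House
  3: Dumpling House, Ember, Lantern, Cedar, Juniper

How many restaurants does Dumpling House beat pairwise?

4

Dumpling House against each rival (15 friends):
Dumpling House vs Juniper: Dumpling House is ranked higher on 4+2+2+3 = 11 ballots, Juniper on 4. Dumpling House wins 11–4.
Dumpling House vs Ember: 4+1+2+3 = 10 for Dumpling House, 5 for Ember — Dumpling House by 10–5.
Dumpling House vs Cedar: 4+2+1+3 = 10 for Dumpling House, 5 for Cedar — Dumpling House by 10–5.
Dumpling House–Lantern: Dumpling House 11–4.
Dumpling House beats Juniper, Ember, Cedar, Lantern — 4 pairwise wins.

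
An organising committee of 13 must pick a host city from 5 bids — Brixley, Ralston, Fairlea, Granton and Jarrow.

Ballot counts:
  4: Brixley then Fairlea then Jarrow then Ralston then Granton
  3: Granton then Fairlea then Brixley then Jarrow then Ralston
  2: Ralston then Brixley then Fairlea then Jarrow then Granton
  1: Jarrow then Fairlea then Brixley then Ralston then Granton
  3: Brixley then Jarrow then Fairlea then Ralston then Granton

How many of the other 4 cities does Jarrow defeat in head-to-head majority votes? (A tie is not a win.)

Jarrow against each rival (13 organisers):
Jarrow vs Brixley: Brixley, 12–1.
Jarrow–Ralston: Jarrow 11–2.
Jarrow vs Fairlea: Fairlea, 9–4.
Jarrow vs Granton: Jarrow, 10–3.
Jarrow beats Ralston, Granton; loses to Brixley, Fairlea — 2 pairwise wins.

2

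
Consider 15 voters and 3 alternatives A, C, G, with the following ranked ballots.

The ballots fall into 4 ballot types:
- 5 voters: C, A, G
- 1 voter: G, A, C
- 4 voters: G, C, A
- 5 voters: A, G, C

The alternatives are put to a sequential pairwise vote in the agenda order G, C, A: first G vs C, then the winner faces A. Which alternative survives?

A

Round 1: G vs C — 10–5, G advances.
Round 2: G vs A — 5–10, A advances.
The agenda winner is A.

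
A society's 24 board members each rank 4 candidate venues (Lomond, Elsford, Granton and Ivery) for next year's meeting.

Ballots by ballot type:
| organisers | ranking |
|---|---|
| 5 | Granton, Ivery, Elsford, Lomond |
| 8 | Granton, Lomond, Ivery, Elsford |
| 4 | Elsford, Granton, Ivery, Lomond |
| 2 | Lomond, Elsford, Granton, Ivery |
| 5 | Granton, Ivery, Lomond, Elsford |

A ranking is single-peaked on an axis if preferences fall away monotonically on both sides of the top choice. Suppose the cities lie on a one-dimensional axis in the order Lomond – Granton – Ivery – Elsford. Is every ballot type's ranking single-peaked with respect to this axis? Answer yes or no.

Axis positions: Lomond=1, Granton=2, Ivery=3, Elsford=4.
Ballot type 1 (peak Granton at position 2): ranking walks positions 2-3-4-1, expanding outward from the peak — single-peaked.
Ballot type 2 (peak Granton at position 2): ranking walks positions 2-1-3-4, expanding outward from the peak — single-peaked.
Ballot type 3: ranking walks positions 4-2-3-1; Granton is ranked above Ivery even though Ivery lies between Granton and the peak Elsford on the axis — preferences dip and rise again. Not single-peaked.
Ballot type 4: ranking walks positions 1-4-2-3; Elsford is ranked above Granton even though Granton lies between Elsford and the peak Lomond on the axis — preferences dip and rise again. Not single-peaked.
Ballot type 5 (peak Granton at position 2): ranking walks positions 2-3-1-4, expanding outward from the peak — single-peaked.
Ballot type 3 violates single-peakedness, so the profile is not single-peaked on this axis.

no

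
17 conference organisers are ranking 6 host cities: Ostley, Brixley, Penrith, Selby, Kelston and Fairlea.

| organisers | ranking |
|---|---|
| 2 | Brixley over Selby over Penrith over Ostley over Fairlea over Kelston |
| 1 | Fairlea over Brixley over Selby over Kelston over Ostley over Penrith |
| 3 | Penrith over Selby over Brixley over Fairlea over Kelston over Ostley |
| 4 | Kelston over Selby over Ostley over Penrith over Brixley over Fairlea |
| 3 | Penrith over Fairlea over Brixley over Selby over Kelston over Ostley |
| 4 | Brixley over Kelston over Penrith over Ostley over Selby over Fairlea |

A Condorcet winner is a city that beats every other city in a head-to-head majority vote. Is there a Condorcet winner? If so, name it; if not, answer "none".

Pairwise majorities:
Ostley vs Brixley: Brixley, 13–4.
Ostley vs Penrith: Penrith, 12–5.
Ostley vs Selby: Selby, 13–4.
Ostley vs Kelston: Kelston wins 15–2.
Ostley vs Fairlea: Ostley wins 10–7.
Brixley vs Penrith: Penrith, 10–7.
Brixley–Selby: Brixley 10–7.
Brixley vs Kelston: Brixley wins 13–4.
Brixley vs Fairlea: Brixley wins 13–4.
Penrith vs Selby: Penrith wins 10–7.
Penrith vs Kelston: Kelston wins 9–8.
Penrith vs Fairlea: Penrith wins 16–1.
Selby vs Kelston: Selby, 9–8.
Selby vs Fairlea: Selby wins 13–4.
Kelston–Fairlea: Fairlea 9–8.
No city is unbeaten: Ostley loses to Brixley; Brixley loses to Penrith; Penrith loses to Kelston; Selby loses to Brixley; Kelston loses to Brixley; Fairlea loses to Ostley. In particular Ostley → Fairlea → Kelston → Ostley is a majority cycle — no Condorcet winner exists.

none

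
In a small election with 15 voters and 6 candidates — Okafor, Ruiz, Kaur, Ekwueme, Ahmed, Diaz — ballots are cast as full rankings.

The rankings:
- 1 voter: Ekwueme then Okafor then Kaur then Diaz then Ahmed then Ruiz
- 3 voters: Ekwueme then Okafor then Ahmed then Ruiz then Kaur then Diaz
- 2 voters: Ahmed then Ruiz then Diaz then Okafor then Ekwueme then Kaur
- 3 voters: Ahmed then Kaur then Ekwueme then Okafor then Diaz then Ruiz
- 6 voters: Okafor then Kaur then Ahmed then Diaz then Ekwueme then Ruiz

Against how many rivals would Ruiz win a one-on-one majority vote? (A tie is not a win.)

Ruiz against each rival (15 voters):
Ruiz vs Okafor: Ruiz preferred on 2 ballots; Okafor wins 13–2.
Ruiz vs Kaur: 3+2 = 5 for Ruiz, 10 for Kaur — Kaur by 10–5.
Ruiz–Ekwueme: Ekwueme 13–2.
Ruiz–Ahmed: Ahmed 15–0.
Ruiz–Diaz: Diaz 10–5.
Ruiz beats no one; loses to Okafor, Kaur, Ekwueme, Ahmed, Diaz — 0 pairwise wins.

0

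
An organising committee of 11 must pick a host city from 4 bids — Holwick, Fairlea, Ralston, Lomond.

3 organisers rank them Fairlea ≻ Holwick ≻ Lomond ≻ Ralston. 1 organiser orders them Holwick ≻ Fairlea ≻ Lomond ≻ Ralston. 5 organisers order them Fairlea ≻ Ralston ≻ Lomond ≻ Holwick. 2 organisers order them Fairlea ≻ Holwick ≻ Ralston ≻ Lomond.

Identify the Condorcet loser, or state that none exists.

Lomond

Head-to-head results (11 organisers):
Holwick vs Fairlea: Holwick preferred on 1 ballot; Fairlea wins 10–1.
Holwick vs Ralston: Holwick, 6–5.
Holwick–Lomond: Holwick 6–5.
Fairlea vs Ralston: Fairlea, 11–0.
Fairlea vs Lomond: Fairlea wins 11–0.
Ralston vs Lomond: Ralston, 7–4.
Only Lomond has no wins; Lomond is the Condorcet loser.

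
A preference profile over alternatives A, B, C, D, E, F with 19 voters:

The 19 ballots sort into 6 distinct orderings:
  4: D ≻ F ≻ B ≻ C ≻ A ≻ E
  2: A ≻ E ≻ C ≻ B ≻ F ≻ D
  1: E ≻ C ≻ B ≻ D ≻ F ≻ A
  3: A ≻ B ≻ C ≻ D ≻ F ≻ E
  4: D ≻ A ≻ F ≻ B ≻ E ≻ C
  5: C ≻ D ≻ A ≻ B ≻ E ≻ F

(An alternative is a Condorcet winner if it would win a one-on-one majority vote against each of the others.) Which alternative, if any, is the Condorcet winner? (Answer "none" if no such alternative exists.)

none

Head-to-head results (19 voters):
A vs B: A is ranked higher on 2+3+4+5 = 14 ballots, B on 5. A wins 14–5.
A vs C: A is ranked higher on 2+3+4 = 9 ballots, C on 10. C wins 10–9.
A vs D: A is ranked higher on 2+3 = 5 ballots, D on 14. D wins 14–5.
A vs E: 18 to 1, A.
A vs F: 2+3+4+5 = 14 for A, 5 for F — A by 14–5.
B vs C: 11 to 8, B.
B vs D: 2+1+3 = 6 for B, 13 for D — D by 13–6.
B vs E: B preferred on 4+3+4+5 = 16 ballots; B wins 16–3.
B vs F: 2+1+3+5 = 11 for B, 8 for F — B by 11–8.
C vs D: C is ranked higher on 2+1+3+5 = 11 ballots, D on 8. C wins 11–8.
C vs E: C preferred on 4+3+5 = 12 ballots; C wins 12–7.
C vs F: 11 to 8, C.
D vs E: D preferred on 4+3+4+5 = 16 ballots; D wins 16–3.
D vs F: D is ranked higher on 4+1+3+4+5 = 17 ballots, F on 2. D wins 17–2.
E vs F: 2+1+5 = 8 for E, 11 for F — F by 11–8.
No alternative is unbeaten: A loses to C; B loses to A; C loses to B; D loses to C; E loses to A; F loses to A. In particular A → B → C → A is a majority cycle — no Condorcet winner exists.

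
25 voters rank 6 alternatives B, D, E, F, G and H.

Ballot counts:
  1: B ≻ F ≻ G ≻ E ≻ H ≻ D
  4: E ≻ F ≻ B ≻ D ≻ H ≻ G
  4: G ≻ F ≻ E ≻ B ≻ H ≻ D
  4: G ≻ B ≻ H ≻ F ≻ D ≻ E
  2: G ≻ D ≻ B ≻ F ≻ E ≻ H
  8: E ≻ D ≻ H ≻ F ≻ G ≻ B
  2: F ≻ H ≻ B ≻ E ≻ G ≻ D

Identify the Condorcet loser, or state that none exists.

Pairwise majorities:
B vs D: B, 15–10.
B vs E: E, 16–9.
B vs F: B is ranked higher on 1+4+2 = 7 ballots, F on 18. F wins 18–7.
B vs G: 1+4+2 = 7 for B, 18 for G — G by 18–7.
B vs H: B wins 15–10.
D–E: E 19–6.
D vs F: F, 15–10.
D vs G: D is ranked higher on 4+8 = 12 ballots, G on 13. G wins 13–12.
D vs H: D is ranked higher on 4+2+8 = 14 ballots, H on 11. D wins 14–11.
E vs F: 4+8 = 12 for E, 13 for F — F by 13–12.
E vs G: E is ranked higher on 4+8+2 = 14 ballots, G on 11. E wins 14–11.
E vs H: E wins 19–6.
F vs G: F wins 15–10.
F vs H: 1+4+4+2+2 = 13 for F, 12 for H — F by 13–12.
G vs H: G is ranked higher on 1+4+4+2 = 11 ballots, H on 14. H wins 14–11.
Each alternative has at least one pairwise win (B beats D; D beats H; E beats B; F beats B; G beats B; H beats G) — no Condorcet loser.

none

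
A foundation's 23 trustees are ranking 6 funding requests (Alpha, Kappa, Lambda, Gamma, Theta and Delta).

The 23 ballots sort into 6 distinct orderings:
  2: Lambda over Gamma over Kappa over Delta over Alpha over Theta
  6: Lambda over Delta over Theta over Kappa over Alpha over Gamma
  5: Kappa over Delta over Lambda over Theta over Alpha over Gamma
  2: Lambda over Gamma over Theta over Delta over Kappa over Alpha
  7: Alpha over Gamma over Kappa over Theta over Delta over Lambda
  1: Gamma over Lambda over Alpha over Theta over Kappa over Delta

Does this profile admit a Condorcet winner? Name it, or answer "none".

none

Head-to-head results (23 reviewers):
Alpha–Kappa: Kappa 15–8.
Alpha vs Lambda: Lambda, 16–7.
Alpha vs Gamma: Alpha, 18–5.
Alpha vs Theta: Theta wins 13–10.
Alpha vs Delta: Delta wins 15–8.
Kappa–Lambda: Kappa 12–11.
Kappa vs Gamma: Gamma wins 12–11.
Kappa–Theta: Kappa 14–9.
Kappa–Delta: Kappa 15–8.
Lambda–Gamma: Lambda 15–8.
Lambda vs Theta: Lambda wins 16–7.
Lambda–Delta: Delta 12–11.
Gamma vs Theta: Gamma, 12–11.
Gamma vs Delta: Gamma, 12–11.
Theta–Delta: Delta 13–10.
No project is unbeaten: Alpha loses to Kappa; Kappa loses to Gamma; Lambda loses to Kappa; Gamma loses to Alpha; Theta loses to Kappa; Delta loses to Kappa. In particular Alpha beats Gamma beats Kappa beats Alpha is a majority cycle — no Condorcet winner exists.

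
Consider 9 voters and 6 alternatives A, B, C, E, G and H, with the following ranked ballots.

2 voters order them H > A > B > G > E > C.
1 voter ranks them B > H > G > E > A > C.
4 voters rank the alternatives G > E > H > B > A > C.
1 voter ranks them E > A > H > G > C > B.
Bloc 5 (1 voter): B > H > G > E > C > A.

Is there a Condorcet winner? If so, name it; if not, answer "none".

Head-to-head results (9 voters):
A vs B: B, 6–3.
A–C: A 8–1.
A vs E: E wins 7–2.
A vs G: G wins 6–3.
A vs H: H wins 8–1.
B vs C: B wins 8–1.
B–E: E 5–4.
B vs G: G, 5–4.
B–H: H 7–2.
C vs E: E, 9–0.
C vs G: G wins 9–0.
C vs H: H wins 9–0.
E vs G: G, 8–1.
E–H: E 5–4.
G vs H: H wins 5–4.
No alternative is unbeaten: A loses to B; B loses to E; C loses to A; E loses to G; G loses to H; H loses to E. In particular E → H → G → E is a majority cycle — no Condorcet winner exists.

none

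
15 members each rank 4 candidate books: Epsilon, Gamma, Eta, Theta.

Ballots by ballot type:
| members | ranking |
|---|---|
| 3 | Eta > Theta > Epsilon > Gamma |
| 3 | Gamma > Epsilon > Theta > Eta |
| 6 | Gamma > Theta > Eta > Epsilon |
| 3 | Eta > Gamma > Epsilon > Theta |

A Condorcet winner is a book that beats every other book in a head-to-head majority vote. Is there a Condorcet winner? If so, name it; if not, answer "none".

Head-to-head results (15 members):
Epsilon vs Gamma: 3 to 12, Gamma.
Epsilon vs Eta: Epsilon preferred on 3 ballots; Eta wins 12–3.
Epsilon vs Theta: 6 to 9, Theta.
Gamma vs Eta: Gamma is ranked higher on 3+6 = 9 ballots, Eta on 6. Gamma wins 9–6.
Gamma vs Theta: 12 to 3, Gamma.
Eta vs Theta: Eta is ranked higher on 3+3 = 6 ballots, Theta on 9. Theta wins 9–6.
Only Gamma has no losses; Gamma is the Condorcet winner.

Gamma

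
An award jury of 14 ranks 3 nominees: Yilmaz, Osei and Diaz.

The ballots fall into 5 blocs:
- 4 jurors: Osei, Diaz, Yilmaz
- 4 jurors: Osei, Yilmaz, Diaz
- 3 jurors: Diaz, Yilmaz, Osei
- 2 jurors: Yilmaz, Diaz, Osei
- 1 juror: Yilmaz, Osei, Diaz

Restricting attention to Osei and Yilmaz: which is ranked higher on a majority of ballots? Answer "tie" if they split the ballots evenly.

Osei

Ballots ranking Osei above Yilmaz: 4 + 4 = 8.
Ballots ranking Yilmaz above Osei: 14 − 8 = 6.
Osei wins the head-to-head 8–6.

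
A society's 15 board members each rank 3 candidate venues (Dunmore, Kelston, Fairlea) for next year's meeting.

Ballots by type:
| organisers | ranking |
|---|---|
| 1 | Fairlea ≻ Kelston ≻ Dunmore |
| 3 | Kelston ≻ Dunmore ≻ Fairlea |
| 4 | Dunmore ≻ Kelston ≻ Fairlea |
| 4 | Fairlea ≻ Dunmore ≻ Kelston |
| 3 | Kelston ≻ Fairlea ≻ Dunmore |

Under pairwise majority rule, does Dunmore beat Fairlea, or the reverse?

Fairlea

Ballots ranking Dunmore above Fairlea: 3 + 4 = 7.
Ballots ranking Fairlea above Dunmore: 15 − 7 = 8.
Fairlea wins the head-to-head 8–7.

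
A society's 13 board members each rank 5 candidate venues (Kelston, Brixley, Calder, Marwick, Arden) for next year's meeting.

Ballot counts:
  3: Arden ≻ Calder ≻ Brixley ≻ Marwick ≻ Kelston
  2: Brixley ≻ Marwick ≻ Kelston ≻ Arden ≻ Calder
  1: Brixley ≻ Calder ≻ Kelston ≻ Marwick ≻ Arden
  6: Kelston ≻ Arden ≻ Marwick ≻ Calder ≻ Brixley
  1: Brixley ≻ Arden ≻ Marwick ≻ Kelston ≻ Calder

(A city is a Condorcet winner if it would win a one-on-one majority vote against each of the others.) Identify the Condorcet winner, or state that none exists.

none

Head-to-head results (13 organisers):
Kelston vs Brixley: 6 to 7, Brixley.
Kelston–Calder: Kelston 9–4.
Kelston vs Marwick: Kelston, 7–6.
Kelston vs Arden: Kelston is ranked higher on 2+1+6 = 9 ballots, Arden on 4. Kelston wins 9–4.
Brixley vs Calder: 2+1+1 = 4 for Brixley, 9 for Calder — Calder by 9–4.
Brixley vs Marwick: Brixley wins 7–6.
Brixley–Arden: Arden 9–4.
Calder vs Marwick: Calder is ranked higher on 3+1 = 4 ballots, Marwick on 9. Marwick wins 9–4.
Calder–Arden: Arden 12–1.
Marwick vs Arden: Marwick preferred on 2+1 = 3 ballots; Arden wins 10–3.
Each city drops at least one matchup (Kelston loses to Brixley; Brixley loses to Calder; Calder loses to Kelston; Marwick loses to Kelston; Arden loses to Kelston); the cycle Kelston → Calder → Brixley → Kelston rules out a Condorcet winner.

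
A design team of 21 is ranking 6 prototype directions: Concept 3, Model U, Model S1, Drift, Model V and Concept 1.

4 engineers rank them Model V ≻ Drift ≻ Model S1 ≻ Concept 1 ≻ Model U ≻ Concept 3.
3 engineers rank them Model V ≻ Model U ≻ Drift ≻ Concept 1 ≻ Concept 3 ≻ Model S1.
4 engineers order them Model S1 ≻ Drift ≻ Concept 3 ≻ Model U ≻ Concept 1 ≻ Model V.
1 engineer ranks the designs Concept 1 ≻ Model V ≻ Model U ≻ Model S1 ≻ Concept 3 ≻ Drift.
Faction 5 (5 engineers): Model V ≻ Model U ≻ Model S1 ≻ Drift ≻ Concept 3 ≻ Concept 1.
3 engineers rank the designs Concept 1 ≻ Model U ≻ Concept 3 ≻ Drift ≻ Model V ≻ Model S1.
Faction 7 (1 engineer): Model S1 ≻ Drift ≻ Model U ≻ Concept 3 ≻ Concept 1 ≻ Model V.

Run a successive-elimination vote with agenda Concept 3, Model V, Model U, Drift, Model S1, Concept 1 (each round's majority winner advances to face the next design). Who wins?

Round 1: Concept 3 vs Model V — 8–13, Model V advances.
Round 2: Model V vs Model U — 13–8, Model V advances.
Round 3: Model V vs Drift — 13–8, Model V advances.
Round 4: Model V vs Model S1 — 16–5, Model V advances.
Round 5: Model V vs Concept 1 — 12–9, Model V advances.
The agenda winner is Model V.

Model V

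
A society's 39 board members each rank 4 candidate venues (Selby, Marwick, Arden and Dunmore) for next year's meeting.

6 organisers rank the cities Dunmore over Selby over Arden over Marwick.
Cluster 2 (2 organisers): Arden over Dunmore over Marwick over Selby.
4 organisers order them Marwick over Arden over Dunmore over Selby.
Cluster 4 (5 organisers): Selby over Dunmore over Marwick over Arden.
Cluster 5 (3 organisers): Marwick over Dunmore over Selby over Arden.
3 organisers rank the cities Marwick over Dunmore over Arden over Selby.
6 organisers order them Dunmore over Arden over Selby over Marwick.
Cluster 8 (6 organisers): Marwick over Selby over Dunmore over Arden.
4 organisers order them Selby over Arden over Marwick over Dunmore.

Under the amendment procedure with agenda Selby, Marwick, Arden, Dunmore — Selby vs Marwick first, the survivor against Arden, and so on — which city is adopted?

Round 1: Selby vs Marwick — 21–18, Selby advances.
Round 2: Selby vs Arden — 24–15, Selby advances.
Round 3: Selby vs Dunmore — 15–24, Dunmore advances.
Dunmore survives the agenda.

Dunmore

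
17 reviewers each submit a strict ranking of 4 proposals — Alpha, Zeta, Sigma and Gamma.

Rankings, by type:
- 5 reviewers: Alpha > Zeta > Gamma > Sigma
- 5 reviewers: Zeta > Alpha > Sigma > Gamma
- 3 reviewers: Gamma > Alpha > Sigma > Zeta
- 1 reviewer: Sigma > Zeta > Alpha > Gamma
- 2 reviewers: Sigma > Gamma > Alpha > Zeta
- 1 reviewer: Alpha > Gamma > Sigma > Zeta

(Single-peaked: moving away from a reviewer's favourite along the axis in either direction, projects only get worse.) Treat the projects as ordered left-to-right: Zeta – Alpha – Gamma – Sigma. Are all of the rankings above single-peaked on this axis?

no

Axis positions: Zeta=1, Alpha=2, Gamma=3, Sigma=4.
Type 1 (peak Alpha at position 2): ranking walks positions 2-1-3-4, expanding outward from the peak — single-peaked.
Type 2: ranking walks positions 1-2-4-3; Sigma is ranked above Gamma even though Gamma lies between Sigma and the peak Zeta on the axis — preferences dip and rise again. Not single-peaked.
Type 3 (peak Gamma at position 3): ranking walks positions 3-2-4-1, expanding outward from the peak — single-peaked.
Type 4: ranking walks positions 4-1-2-3; Zeta is ranked above Gamma even though Gamma lies between Zeta and the peak Sigma on the axis — preferences dip and rise again. Not single-peaked.
Type 5 (peak Sigma at position 4): ranking walks positions 4-3-2-1, expanding outward from the peak — single-peaked.
Type 6 (peak Alpha at position 2): ranking walks positions 2-3-4-1, expanding outward from the peak — single-peaked.
Type 2 violates single-peakedness, so the profile is not single-peaked on this axis.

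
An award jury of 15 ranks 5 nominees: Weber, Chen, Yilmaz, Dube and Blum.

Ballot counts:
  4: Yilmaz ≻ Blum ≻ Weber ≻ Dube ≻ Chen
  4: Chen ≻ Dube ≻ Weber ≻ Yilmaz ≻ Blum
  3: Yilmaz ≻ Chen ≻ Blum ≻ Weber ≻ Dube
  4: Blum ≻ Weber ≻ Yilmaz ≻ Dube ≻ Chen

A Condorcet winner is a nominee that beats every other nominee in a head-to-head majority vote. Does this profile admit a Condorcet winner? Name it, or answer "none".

none

Pairwise majorities:
Weber vs Chen: Weber is ranked higher on 4+4 = 8 ballots, Chen on 7. Weber wins 8–7.
Weber vs Yilmaz: 8 to 7, Weber.
Weber vs Dube: 11 to 4, Weber.
Weber vs Blum: Weber preferred on 4 ballots; Blum wins 11–4.
Chen vs Yilmaz: 4 to 11, Yilmaz.
Chen vs Dube: Chen preferred on 4+3 = 7 ballots; Dube wins 8–7.
Chen vs Blum: 4+3 = 7 for Chen, 8 for Blum — Blum by 8–7.
Yilmaz vs Dube: 11 to 4, Yilmaz.
Yilmaz vs Blum: Yilmaz preferred on 4+4+3 = 11 ballots; Yilmaz wins 11–4.
Dube vs Blum: Dube is ranked higher on 4 ballots, Blum on 11. Blum wins 11–4.
Each nominee drops at least one matchup (Weber loses to Blum; Chen loses to Weber; Yilmaz loses to Weber; Dube loses to Weber; Blum loses to Yilmaz); the cycle Weber beats Yilmaz beats Blum beats Weber rules out a Condorcet winner.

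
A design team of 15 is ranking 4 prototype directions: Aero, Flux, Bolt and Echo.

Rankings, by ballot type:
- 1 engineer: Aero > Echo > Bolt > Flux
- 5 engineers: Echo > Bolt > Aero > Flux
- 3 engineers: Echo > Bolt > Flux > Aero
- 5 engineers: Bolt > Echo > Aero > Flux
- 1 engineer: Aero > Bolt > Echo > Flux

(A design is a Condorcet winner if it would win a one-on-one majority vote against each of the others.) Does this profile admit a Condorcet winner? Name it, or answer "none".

Check each pair by majority over 15 ballots:
Aero vs Flux: Aero, 12–3.
Aero–Bolt: Bolt 13–2.
Aero vs Echo: Echo, 13–2.
Flux–Bolt: Bolt 15–0.
Flux–Echo: Echo 15–0.
Bolt vs Echo: Echo, 9–6.
Echo defeats every rival head-to-head and is the Condorcet winner.

Echo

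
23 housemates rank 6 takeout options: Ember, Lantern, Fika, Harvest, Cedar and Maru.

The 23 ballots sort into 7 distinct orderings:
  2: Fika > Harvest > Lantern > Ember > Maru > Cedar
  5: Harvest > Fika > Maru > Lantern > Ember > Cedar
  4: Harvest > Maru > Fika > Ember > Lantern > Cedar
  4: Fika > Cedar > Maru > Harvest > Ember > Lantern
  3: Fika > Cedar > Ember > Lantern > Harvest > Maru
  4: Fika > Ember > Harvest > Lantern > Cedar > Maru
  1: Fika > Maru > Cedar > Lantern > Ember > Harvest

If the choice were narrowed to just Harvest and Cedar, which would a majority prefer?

Ballots ranking Harvest above Cedar: 2 + 5 + 4 + 4 = 15.
Ballots ranking Cedar above Harvest: 23 − 15 = 8.
Harvest wins the head-to-head 15–8.

Harvest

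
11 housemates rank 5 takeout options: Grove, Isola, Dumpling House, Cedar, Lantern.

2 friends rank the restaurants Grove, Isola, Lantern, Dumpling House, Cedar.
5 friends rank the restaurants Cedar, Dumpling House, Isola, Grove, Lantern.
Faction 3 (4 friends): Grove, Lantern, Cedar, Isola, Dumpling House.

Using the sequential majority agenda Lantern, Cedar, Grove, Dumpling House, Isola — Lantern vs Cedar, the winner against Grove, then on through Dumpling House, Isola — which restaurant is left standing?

Round 1: Lantern vs Cedar — 6–5, Lantern advances.
Round 2: Lantern vs Grove — 0–11, Grove advances.
Round 3: Grove vs Dumpling House — 6–5, Grove advances.
Round 4: Grove vs Isola — 6–5, Grove advances.
The agenda winner is Grove.

Grove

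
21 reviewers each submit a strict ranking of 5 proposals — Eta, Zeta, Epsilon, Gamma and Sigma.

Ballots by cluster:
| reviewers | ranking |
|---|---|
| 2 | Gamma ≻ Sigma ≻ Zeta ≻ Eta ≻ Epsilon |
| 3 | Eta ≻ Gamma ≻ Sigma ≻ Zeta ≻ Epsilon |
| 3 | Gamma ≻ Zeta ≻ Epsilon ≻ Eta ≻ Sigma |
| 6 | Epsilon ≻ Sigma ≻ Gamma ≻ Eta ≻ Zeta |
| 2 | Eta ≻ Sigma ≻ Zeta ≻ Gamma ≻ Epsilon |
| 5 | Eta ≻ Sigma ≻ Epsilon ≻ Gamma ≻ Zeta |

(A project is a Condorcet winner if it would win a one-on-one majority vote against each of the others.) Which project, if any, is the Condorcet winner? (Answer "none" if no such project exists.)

none

Pairwise majorities:
Eta vs Zeta: Eta, 16–5.
Eta vs Epsilon: Eta, 12–9.
Eta vs Gamma: Gamma, 11–10.
Eta–Sigma: Eta 13–8.
Zeta vs Epsilon: Epsilon, 11–10.
Zeta–Gamma: Gamma 19–2.
Zeta–Sigma: Sigma 18–3.
Epsilon vs Gamma: Epsilon wins 11–10.
Epsilon vs Sigma: Sigma wins 12–9.
Gamma–Sigma: Sigma 13–8.
No project is unbeaten: Eta loses to Gamma; Zeta loses to Eta; Epsilon loses to Eta; Gamma loses to Epsilon; Sigma loses to Eta. In particular Eta → Epsilon → Gamma → Eta is a majority cycle — no Condorcet winner exists.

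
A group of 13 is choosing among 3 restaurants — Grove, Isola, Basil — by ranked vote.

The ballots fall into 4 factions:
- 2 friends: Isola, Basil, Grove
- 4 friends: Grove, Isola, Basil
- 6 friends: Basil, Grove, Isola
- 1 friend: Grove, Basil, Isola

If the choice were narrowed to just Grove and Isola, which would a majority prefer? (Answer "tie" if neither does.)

Grove

Ballots ranking Grove above Isola: 4 + 6 + 1 = 11.
Ballots ranking Isola above Grove: 13 − 11 = 2.
Grove wins the head-to-head 11–2.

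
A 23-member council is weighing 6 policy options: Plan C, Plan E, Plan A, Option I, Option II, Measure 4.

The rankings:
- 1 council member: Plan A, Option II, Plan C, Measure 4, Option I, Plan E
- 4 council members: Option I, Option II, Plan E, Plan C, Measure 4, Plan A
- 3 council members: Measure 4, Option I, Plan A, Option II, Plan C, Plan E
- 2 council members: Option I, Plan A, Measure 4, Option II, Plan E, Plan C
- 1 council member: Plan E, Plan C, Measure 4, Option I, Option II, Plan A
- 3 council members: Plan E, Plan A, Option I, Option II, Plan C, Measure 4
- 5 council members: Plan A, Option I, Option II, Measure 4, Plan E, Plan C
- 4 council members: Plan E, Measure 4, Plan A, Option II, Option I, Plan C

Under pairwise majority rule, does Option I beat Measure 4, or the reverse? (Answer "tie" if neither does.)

Ballots ranking Option I above Measure 4: 4 + 2 + 3 + 5 = 14.
Ballots ranking Measure 4 above Option I: 23 − 14 = 9.
Option I wins the head-to-head 14–9.

Option I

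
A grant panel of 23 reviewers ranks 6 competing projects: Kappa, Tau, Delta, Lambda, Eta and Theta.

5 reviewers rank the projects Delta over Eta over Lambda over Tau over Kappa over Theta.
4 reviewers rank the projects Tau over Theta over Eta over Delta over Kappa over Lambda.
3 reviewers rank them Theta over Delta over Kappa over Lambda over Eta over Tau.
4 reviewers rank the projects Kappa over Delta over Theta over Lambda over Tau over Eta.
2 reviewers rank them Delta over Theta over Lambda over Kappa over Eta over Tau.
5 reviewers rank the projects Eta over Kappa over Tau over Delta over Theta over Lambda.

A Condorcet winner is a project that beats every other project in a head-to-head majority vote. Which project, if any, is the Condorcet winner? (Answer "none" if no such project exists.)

Delta

Pairwise majorities:
Kappa–Tau: Kappa 14–9.
Kappa vs Delta: Delta, 14–9.
Kappa vs Lambda: Kappa, 16–7.
Kappa vs Eta: Eta, 14–9.
Kappa vs Theta: Kappa, 14–9.
Tau vs Delta: Delta wins 14–9.
Tau vs Lambda: Lambda wins 14–9.
Tau vs Eta: Eta, 15–8.
Tau–Theta: Tau 14–9.
Delta vs Lambda: Delta, 23–0.
Delta–Eta: Delta 14–9.
Delta–Theta: Delta 16–7.
Lambda vs Eta: Eta, 14–9.
Lambda vs Theta: Theta wins 18–5.
Eta vs Theta: Theta, 13–10.
Only Delta has no losses; Delta is the Condorcet winner.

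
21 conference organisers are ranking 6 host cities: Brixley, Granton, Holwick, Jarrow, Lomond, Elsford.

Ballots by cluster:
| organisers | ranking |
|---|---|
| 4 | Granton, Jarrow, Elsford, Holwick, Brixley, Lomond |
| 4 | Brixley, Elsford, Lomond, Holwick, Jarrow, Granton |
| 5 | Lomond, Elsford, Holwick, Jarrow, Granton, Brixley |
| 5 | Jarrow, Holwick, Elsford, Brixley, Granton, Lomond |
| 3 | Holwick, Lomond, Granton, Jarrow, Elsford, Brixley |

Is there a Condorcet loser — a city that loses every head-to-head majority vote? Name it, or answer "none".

none

Head-to-head results (21 organisers):
Brixley vs Granton: 4+5 = 9 for Brixley, 12 for Granton — Granton by 12–9.
Brixley–Holwick: Holwick 17–4.
Brixley vs Jarrow: Brixley preferred on 4 ballots; Jarrow wins 17–4.
Brixley vs Lomond: Brixley, 13–8.
Brixley vs Elsford: Brixley preferred on 4 ballots; Elsford wins 17–4.
Granton–Holwick: Holwick 17–4.
Granton vs Jarrow: 7 to 14, Jarrow.
Granton vs Lomond: Lomond, 12–9.
Granton vs Elsford: Granton preferred on 4+3 = 7 ballots; Elsford wins 14–7.
Holwick vs Jarrow: 4+5+3 = 12 for Holwick, 9 for Jarrow — Holwick by 12–9.
Holwick vs Lomond: Holwick is ranked higher on 4+5+3 = 12 ballots, Lomond on 9. Holwick wins 12–9.
Holwick vs Elsford: 8 to 13, Elsford.
Jarrow vs Lomond: Lomond, 12–9.
Jarrow vs Elsford: 12 to 9, Jarrow.
Lomond vs Elsford: Elsford, 13–8.
Each city has at least one pairwise win (Brixley beats Lomond; Granton beats Brixley; Holwick beats Brixley; Jarrow beats Brixley; Lomond beats Granton; Elsford beats Brixley) — no Condorcet loser.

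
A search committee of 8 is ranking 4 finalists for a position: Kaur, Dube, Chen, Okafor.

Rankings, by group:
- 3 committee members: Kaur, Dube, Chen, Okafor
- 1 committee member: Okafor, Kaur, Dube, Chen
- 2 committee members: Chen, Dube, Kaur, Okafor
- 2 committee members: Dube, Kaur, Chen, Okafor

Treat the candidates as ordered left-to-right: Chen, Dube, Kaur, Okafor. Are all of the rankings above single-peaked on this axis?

yes

Axis positions: Chen=1, Dube=2, Kaur=3, Okafor=4.
Group 1 (peak Kaur at position 3): ranking walks positions 3-2-1-4, expanding outward from the peak — single-peaked.
Group 2 (peak Okafor at position 4): ranking walks positions 4-3-2-1, expanding outward from the peak — single-peaked.
Group 3 (peak Chen at position 1): ranking walks positions 1-2-3-4, expanding outward from the peak — single-peaked.
Group 4 (peak Dube at position 2): ranking walks positions 2-3-1-4, expanding outward from the peak — single-peaked.
Every ranking is single-peaked on this axis.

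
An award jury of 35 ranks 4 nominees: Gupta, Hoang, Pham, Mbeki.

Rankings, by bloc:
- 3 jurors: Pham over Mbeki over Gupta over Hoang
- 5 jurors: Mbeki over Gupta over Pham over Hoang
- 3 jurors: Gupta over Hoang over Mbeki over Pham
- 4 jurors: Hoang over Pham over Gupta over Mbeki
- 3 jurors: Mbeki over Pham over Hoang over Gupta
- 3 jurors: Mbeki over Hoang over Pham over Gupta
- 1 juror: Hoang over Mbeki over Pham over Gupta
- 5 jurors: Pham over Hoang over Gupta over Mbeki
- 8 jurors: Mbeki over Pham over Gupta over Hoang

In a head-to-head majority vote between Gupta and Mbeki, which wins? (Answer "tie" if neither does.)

Mbeki

Ballots ranking Gupta above Mbeki: 3 + 4 + 5 = 12.
Ballots ranking Mbeki above Gupta: 35 − 12 = 23.
Mbeki wins the head-to-head 23–12.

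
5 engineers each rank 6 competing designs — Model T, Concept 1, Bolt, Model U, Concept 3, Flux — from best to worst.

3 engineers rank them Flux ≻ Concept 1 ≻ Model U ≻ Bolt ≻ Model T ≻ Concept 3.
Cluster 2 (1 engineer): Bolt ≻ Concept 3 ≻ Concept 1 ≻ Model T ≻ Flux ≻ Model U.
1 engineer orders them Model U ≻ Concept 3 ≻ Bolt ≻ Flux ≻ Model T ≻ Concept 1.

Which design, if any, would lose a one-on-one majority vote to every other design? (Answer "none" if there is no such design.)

Concept 3

Pairwise majorities:
Model T vs Concept 1: 1 for Model T, 4 for Concept 1 — Concept 1 by 4–1.
Model T vs Bolt: Model T is ranked higher on 0 ballots, Bolt on 5. Bolt wins 5–0.
Model T vs Model U: 1 to 4, Model U.
Model T vs Concept 3: 3 for Model T, 2 for Concept 3 — Model T by 3–2.
Model T–Flux: Flux 4–1.
Concept 1 vs Bolt: Concept 1 preferred on 3 ballots; Concept 1 wins 3–2.
Concept 1–Model U: Concept 1 4–1.
Concept 1 vs Concept 3: 3 to 2, Concept 1.
Concept 1 vs Flux: 1 to 4, Flux.
Bolt vs Model U: Model U, 4–1.
Bolt vs Concept 3: 4 to 1, Bolt.
Bolt–Flux: Flux 3–2.
Model U vs Concept 3: Model U preferred on 3+1 = 4 ballots; Model U wins 4–1.
Model U vs Flux: Flux wins 4–1.
Concept 3 vs Flux: Concept 3 preferred on 1+1 = 2 ballots; Flux wins 3–2.
Concept 3 is beaten in every head-to-head and is the Condorcet loser.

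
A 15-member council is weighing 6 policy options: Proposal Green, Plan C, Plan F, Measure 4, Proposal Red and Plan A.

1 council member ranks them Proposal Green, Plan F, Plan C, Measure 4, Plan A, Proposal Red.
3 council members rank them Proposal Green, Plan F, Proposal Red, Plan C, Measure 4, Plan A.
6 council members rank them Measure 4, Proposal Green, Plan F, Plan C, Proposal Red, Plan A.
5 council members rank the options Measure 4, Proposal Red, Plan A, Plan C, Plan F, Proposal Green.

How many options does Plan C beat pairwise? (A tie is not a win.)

Plan C against each rival (15 council members):
Plan C vs Proposal Green: Proposal Green wins 10–5.
Plan C vs Plan F: 5 to 10, Plan F.
Plan C vs Measure 4: Plan C is ranked higher on 1+3 = 4 ballots, Measure 4 on 11. Measure 4 wins 11–4.
Plan C–Proposal Red: Proposal Red 8–7.
Plan C vs Plan A: Plan C, 10–5.
Plan C beats Plan A; loses to Proposal Green, Plan F, Measure 4, Proposal Red — 1 pairwise win.

1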